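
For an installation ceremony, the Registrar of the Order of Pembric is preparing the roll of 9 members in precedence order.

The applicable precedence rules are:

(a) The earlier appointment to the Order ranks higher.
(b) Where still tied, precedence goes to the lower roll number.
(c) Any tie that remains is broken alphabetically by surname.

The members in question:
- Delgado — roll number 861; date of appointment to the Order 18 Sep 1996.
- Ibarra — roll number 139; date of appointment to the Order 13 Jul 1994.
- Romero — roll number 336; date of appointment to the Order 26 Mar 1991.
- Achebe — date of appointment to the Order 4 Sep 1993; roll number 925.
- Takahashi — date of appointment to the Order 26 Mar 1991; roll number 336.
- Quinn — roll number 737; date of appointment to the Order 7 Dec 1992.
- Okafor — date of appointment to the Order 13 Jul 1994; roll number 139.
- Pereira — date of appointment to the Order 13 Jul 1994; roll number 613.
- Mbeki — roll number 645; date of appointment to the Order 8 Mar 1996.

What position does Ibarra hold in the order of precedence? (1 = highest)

5

By date of appointment to the Order (earlier first): Romero and Takahashi (both 26 Mar 1991); then Quinn (7 Dec 1992); then Achebe (4 Sep 1993); then Ibarra, Okafor and Pereira (each 13 Jul 1994); then Mbeki (8 Mar 1996); then Delgado (18 Sep 1996).
Romero and Takahashi both have roll number 336, so the next rule applies.
Among Romero and Takahashi, alphabetically by surname: Romero before Takahashi.
Among Ibarra, Okafor and Pereira, by roll number (lower first): Ibarra and Okafor (139) before Pereira (613).
Among Ibarra and Okafor, alphabetically by surname: Ibarra before Okafor.
Order: Romero, Takahashi, Quinn, Achebe, Ibarra, Okafor, Pereira, Mbeki, Delgado. So position 5.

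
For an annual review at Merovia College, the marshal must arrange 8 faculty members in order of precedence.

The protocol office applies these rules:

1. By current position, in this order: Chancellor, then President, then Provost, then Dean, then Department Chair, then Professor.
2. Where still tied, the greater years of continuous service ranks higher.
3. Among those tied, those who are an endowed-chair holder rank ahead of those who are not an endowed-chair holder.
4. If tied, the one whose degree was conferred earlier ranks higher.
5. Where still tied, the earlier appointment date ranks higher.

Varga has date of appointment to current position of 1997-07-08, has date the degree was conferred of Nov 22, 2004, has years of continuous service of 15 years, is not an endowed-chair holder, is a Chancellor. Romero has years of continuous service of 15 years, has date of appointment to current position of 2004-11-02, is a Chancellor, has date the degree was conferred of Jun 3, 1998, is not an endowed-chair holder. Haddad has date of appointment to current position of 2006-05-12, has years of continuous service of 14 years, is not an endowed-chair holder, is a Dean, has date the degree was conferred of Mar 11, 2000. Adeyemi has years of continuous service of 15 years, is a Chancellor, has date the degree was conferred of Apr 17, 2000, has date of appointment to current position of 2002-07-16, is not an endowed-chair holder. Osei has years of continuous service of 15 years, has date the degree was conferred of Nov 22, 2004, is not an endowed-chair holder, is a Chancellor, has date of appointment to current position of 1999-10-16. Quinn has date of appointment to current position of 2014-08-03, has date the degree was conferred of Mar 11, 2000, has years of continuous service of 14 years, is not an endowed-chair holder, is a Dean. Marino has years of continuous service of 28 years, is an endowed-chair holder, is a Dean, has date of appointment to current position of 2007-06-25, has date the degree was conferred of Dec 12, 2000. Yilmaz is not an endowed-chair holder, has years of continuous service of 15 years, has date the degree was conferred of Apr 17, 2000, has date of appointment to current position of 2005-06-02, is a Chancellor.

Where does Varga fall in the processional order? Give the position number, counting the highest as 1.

4

By current position: Romero, Adeyemi, Yilmaz, Varga and Osei (Chancellor); then Marino, Haddad and Quinn (Dean).
Romero, Adeyemi, Yilmaz, Varga and Osei all have years of continuous service 15 years, so the next rule applies.
Romero, Adeyemi, Yilmaz, Varga and Osei are each not an endowed-chair holder, so the next rule applies.
Among Romero, Adeyemi, Yilmaz, Varga and Osei, by date the degree was conferred (earlier first): Romero (Jun 3, 1998) before Adeyemi and Yilmaz (Apr 17, 2000) before Varga and Osei (Nov 22, 2004).
Among Adeyemi and Yilmaz, by date of appointment to current position (earlier first): Adeyemi (2002-07-16) before Yilmaz (2005-06-02).
Among Varga and Osei, by date of appointment to current position (earlier first): Varga (1997-07-08) before Osei (1999-10-16).
Among Marino, Haddad and Quinn, by years of continuous service (higher first): Marino (28 years) before Haddad and Quinn (14 years).
Haddad and Quinn are each not an endowed-chair holder, so the next rule applies.
Haddad and Quinn both have date the degree was conferred Mar 11, 2000, so the next rule applies.
Among Haddad and Quinn, by date of appointment to current position (earlier first): Haddad (2006-05-12) before Quinn (2014-08-03).
Order: Romero, Adeyemi, Yilmaz, Varga, Osei, Marino, Haddad, Quinn. So position 4.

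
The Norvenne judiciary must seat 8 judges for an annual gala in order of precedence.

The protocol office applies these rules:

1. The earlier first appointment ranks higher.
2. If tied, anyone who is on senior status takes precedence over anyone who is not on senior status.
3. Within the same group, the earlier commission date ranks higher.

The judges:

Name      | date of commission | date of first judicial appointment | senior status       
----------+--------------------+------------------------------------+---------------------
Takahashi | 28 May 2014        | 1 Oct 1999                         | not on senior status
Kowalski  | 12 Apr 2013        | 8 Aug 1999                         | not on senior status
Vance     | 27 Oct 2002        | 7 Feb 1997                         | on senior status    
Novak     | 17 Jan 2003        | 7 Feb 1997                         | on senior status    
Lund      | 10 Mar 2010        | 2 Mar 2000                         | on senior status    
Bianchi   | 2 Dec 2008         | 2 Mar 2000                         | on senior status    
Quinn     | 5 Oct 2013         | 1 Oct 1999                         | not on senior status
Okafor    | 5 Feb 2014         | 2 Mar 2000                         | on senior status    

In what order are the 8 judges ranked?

Vance, Novak, Kowalski, Quinn, Takahashi, Bianchi, Lund, Okafor

By date of first judicial appointment (earlier first): Vance and Novak (both 7 Feb 1997); then Kowalski (8 Aug 1999); then Quinn and Takahashi (both 1 Oct 1999); then Bianchi, Lund and Okafor (each 2 Mar 2000).
Vance and Novak are each on senior status, so the next rule applies.
Among Vance and Novak, by date of commission (earlier first): Vance (27 Oct 2002) before Novak (17 Jan 2003).
Quinn and Takahashi are each not on senior status, so the next rule applies.
Among Quinn and Takahashi, by date of commission (earlier first): Quinn (5 Oct 2013) before Takahashi (28 May 2014).
Bianchi, Lund and Okafor are each on senior status, so the next rule applies.
Among Bianchi, Lund and Okafor, by date of commission (earlier first): Bianchi (2 Dec 2008) before Lund (10 Mar 2010) before Okafor (5 Feb 2014).
Full order: Vance, Novak, Kowalski, Quinn, Takahashi, Bianchi, Lund, Okafor.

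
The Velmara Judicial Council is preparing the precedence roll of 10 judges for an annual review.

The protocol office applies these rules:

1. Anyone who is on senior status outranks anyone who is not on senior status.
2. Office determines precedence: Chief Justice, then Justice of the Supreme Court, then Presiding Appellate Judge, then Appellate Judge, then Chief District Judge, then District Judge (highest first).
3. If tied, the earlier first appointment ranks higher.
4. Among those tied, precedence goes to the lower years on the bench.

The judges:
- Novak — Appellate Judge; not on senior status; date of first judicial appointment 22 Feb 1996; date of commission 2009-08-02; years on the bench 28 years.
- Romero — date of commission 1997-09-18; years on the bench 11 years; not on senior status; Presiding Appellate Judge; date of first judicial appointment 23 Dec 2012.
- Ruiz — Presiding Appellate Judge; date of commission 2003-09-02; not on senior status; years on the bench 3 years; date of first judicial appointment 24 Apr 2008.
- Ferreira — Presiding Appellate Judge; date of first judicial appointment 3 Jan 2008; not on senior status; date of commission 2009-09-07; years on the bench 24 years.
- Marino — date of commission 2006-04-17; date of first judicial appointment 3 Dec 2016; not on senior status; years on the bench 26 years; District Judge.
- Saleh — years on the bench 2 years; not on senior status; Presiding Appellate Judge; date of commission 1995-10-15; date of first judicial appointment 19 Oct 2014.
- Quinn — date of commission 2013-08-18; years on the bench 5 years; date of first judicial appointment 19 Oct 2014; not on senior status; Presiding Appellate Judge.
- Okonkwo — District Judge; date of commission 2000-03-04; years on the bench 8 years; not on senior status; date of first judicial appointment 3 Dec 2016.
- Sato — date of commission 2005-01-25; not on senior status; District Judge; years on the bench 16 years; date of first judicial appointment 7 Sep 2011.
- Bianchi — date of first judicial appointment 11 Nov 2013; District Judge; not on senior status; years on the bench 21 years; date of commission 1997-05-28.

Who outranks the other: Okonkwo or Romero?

Romero

By the first rule: Ferreira, Ruiz, Romero, Saleh, Quinn, Novak, Sato, Bianchi, Okonkwo and Marino (each not on senior status).
Among Ferreira, Ruiz, Romero, Saleh, Quinn, Novak, Sato, Bianchi, Okonkwo and Marino, by office: Ferreira, Ruiz, Romero, Saleh and Quinn (Presiding Appellate Judge) before Novak (Appellate Judge) before Sato, Bianchi, Okonkwo and Marino (District Judge).
Among Ferreira, Ruiz, Romero, Saleh and Quinn, by date of first judicial appointment (earlier first): Ferreira (3 Jan 2008) before Ruiz (24 Apr 2008) before Romero (23 Dec 2012) before Saleh and Quinn (19 Oct 2014).
Among Saleh and Quinn, by years on the bench (lower first): Saleh (2 years) before Quinn (5 years).
Among Sato, Bianchi, Okonkwo and Marino, by date of first judicial appointment (earlier first): Sato (7 Sep 2011) before Bianchi (11 Nov 2013) before Okonkwo and Marino (3 Dec 2016).
Among Okonkwo and Marino, by years on the bench (lower first): Okonkwo (8 years) before Marino (26 years).
So Romero takes precedence.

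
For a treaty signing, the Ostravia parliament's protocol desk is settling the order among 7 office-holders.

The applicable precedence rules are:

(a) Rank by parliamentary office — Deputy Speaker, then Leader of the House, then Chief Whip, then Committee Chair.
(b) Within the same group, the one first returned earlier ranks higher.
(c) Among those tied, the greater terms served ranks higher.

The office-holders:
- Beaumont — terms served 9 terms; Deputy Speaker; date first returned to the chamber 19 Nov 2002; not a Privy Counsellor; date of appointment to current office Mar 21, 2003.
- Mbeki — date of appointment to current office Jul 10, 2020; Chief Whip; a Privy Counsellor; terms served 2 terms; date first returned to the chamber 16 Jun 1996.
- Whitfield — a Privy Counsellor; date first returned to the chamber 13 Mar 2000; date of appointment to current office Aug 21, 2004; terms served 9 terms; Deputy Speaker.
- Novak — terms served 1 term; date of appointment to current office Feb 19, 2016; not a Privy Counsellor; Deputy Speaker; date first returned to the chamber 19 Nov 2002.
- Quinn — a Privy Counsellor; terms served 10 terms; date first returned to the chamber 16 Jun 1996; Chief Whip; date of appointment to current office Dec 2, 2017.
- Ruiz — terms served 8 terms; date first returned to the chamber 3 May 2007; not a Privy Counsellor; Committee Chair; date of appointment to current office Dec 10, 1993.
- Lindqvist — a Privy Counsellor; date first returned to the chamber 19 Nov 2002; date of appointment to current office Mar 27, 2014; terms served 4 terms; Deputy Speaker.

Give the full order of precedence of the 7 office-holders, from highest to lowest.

By parliamentary office: Whitfield, Beaumont, Lindqvist and Novak (Deputy Speaker); then Quinn and Mbeki (Chief Whip); then Ruiz (Committee Chair).
Among Whitfield, Beaumont, Lindqvist and Novak, by date first returned to the chamber (earlier first): Whitfield (13 Mar 2000) before Beaumont, Lindqvist and Novak (19 Nov 2002).
Among Beaumont, Lindqvist and Novak, by terms served (higher first): Beaumont (9 terms) before Lindqvist (4 terms) before Novak (1 term).
Quinn and Mbeki both have date first returned to the chamber 16 Jun 1996, so the next rule applies.
Among Quinn and Mbeki, by terms served (higher first): Quinn (10 terms) before Mbeki (2 terms).
Full order: Whitfield, Beaumont, Lindqvist, Novak, Quinn, Mbeki, Ruiz.

Whitfield, Beaumont, Lindqvist, Novak, Quinn, Mbeki, Ruiz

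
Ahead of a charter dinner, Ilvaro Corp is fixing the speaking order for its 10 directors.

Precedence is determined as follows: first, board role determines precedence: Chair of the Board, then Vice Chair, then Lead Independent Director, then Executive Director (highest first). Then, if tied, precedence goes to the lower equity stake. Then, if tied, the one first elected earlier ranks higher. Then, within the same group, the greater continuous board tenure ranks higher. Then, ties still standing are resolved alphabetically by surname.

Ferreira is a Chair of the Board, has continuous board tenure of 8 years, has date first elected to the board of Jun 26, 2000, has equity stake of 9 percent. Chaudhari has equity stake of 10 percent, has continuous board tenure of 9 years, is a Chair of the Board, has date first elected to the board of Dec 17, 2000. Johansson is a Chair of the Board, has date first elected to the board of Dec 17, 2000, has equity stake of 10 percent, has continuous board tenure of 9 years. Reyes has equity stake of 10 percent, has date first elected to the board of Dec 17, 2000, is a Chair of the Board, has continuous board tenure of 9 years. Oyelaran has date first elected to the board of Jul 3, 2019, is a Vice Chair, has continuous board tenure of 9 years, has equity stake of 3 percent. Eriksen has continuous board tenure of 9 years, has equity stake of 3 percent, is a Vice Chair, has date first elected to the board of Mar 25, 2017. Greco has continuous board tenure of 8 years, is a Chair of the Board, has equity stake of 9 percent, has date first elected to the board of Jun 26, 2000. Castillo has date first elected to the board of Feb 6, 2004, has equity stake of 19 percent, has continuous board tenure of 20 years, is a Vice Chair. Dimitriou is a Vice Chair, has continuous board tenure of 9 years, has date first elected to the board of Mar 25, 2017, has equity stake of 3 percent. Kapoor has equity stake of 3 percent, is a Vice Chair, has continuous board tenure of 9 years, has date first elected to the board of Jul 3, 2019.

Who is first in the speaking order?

Ferreira

By board role: Ferreira, Greco, Chaudhari, Johansson and Reyes (Chair of the Board); then Dimitriou, Eriksen, Kapoor, Oyelaran and Castillo (Vice Chair).
Among Ferreira, Greco, Chaudhari, Johansson and Reyes, by equity stake (lower first): Ferreira and Greco (9 percent) before Chaudhari, Johansson and Reyes (10 percent).
Ferreira and Greco both have date first elected to the board Jun 26, 2000, so the next rule applies.
Ferreira and Greco both have continuous board tenure 8 years, so the next rule applies.
Among Ferreira and Greco, alphabetically by surname: Ferreira before Greco.
Chaudhari, Johansson and Reyes all have date first elected to the board Dec 17, 2000, so the next rule applies.
Chaudhari, Johansson and Reyes all have continuous board tenure 9 years, so the next rule applies.
Among Chaudhari, Johansson and Reyes, alphabetically by surname: Chaudhari before Johansson before Reyes.
Among Dimitriou, Eriksen, Kapoor, Oyelaran and Castillo, by equity stake (lower first): Dimitriou, Eriksen, Kapoor and Oyelaran (3 percent) before Castillo (19 percent).
Among Dimitriou, Eriksen, Kapoor and Oyelaran, by date first elected to the board (earlier first): Dimitriou and Eriksen (Mar 25, 2017) before Kapoor and Oyelaran (Jul 3, 2019).
Dimitriou and Eriksen both have continuous board tenure 9 years, so the next rule applies.
Among Dimitriou and Eriksen, alphabetically by surname: Dimitriou before Eriksen.
Kapoor and Oyelaran both have continuous board tenure 9 years, so the next rule applies.
Among Kapoor and Oyelaran, alphabetically by surname: Kapoor before Oyelaran.
Order: Ferreira, Greco, Chaudhari, Johansson, Reyes, Dimitriou, Eriksen, Kapoor, Oyelaran, Castillo.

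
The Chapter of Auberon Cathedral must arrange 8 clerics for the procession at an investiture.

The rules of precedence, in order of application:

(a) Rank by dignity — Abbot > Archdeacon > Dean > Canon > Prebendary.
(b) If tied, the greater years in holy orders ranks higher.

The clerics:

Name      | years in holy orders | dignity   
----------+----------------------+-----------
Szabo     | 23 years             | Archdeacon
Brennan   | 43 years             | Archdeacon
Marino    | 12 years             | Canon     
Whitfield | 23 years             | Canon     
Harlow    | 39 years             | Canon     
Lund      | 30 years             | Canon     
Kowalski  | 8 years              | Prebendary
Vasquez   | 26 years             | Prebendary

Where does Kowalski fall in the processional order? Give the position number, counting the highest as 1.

By dignity: Brennan and Szabo (Archdeacon); then Harlow, Lund, Whitfield and Marino (Canon); then Vasquez and Kowalski (Prebendary).
Among Brennan and Szabo, by years in holy orders (higher first): Brennan (43 years) before Szabo (23 years).
Among Harlow, Lund, Whitfield and Marino, by years in holy orders (higher first): Harlow (39 years) before Lund (30 years) before Whitfield (23 years) before Marino (12 years).
Among Vasquez and Kowalski, by years in holy orders (higher first): Vasquez (26 years) before Kowalski (8 years).
Order: Brennan, Szabo, Harlow, Lund, Whitfield, Marino, Vasquez, Kowalski. So position 8.

8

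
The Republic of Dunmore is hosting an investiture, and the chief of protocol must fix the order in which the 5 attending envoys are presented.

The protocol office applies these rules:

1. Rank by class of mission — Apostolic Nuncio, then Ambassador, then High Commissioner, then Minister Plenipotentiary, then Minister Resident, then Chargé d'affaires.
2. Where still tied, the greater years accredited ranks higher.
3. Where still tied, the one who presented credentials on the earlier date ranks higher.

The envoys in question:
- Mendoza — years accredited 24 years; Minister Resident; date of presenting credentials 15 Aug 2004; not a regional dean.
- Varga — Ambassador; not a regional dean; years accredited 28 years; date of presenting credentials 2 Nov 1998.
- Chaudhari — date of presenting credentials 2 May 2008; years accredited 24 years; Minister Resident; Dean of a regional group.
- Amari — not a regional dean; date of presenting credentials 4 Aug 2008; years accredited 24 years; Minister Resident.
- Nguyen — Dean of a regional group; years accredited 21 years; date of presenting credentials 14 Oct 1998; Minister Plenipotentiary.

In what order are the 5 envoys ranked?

By class of mission: Varga (Ambassador); then Nguyen (Minister Plenipotentiary); then Mendoza, Chaudhari and Amari (Minister Resident).
Mendoza, Chaudhari and Amari all have years accredited 24 years, so the next rule applies.
Among Mendoza, Chaudhari and Amari, by date of presenting credentials (earlier first): Mendoza (15 Aug 2004) before Chaudhari (2 May 2008) before Amari (4 Aug 2008).
Full order: Varga, Nguyen, Mendoza, Chaudhari, Amari.

Varga, Nguyen, Mendoza, Chaudhari, Amari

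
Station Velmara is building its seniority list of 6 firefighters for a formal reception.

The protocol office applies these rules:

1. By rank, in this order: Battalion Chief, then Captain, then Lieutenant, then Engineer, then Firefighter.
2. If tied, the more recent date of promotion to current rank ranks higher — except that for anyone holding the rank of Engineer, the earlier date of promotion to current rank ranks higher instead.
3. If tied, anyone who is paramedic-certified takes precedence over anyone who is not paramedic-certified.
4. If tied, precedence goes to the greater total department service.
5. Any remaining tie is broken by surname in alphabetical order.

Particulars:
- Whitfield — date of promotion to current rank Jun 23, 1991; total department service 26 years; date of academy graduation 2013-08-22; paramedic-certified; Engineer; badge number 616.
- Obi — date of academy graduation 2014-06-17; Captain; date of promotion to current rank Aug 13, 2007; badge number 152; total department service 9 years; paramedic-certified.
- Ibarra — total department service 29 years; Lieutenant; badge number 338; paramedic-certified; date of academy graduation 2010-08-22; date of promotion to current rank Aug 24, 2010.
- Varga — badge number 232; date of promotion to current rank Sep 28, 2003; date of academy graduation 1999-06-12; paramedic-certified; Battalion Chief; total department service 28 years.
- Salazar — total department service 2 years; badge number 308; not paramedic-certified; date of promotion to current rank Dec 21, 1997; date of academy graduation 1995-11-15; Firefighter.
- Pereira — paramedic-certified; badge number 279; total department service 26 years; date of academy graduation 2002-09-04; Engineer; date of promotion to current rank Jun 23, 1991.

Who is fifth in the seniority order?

By rank: Varga (Battalion Chief); then Obi (Captain); then Ibarra (Lieutenant); then Pereira and Whitfield (Engineer); then Salazar (Firefighter).
Pereira and Whitfield both have date of promotion to current rank Jun 23, 1991, so the next rule applies.
Pereira and Whitfield are each paramedic-certified, so the next rule applies.
Pereira and Whitfield both have total department service 26 years, so the next rule applies.
Among Pereira and Whitfield, alphabetically by surname: Pereira before Whitfield.
Order: Varga, Obi, Ibarra, Pereira, Whitfield, Salazar.

Whitfield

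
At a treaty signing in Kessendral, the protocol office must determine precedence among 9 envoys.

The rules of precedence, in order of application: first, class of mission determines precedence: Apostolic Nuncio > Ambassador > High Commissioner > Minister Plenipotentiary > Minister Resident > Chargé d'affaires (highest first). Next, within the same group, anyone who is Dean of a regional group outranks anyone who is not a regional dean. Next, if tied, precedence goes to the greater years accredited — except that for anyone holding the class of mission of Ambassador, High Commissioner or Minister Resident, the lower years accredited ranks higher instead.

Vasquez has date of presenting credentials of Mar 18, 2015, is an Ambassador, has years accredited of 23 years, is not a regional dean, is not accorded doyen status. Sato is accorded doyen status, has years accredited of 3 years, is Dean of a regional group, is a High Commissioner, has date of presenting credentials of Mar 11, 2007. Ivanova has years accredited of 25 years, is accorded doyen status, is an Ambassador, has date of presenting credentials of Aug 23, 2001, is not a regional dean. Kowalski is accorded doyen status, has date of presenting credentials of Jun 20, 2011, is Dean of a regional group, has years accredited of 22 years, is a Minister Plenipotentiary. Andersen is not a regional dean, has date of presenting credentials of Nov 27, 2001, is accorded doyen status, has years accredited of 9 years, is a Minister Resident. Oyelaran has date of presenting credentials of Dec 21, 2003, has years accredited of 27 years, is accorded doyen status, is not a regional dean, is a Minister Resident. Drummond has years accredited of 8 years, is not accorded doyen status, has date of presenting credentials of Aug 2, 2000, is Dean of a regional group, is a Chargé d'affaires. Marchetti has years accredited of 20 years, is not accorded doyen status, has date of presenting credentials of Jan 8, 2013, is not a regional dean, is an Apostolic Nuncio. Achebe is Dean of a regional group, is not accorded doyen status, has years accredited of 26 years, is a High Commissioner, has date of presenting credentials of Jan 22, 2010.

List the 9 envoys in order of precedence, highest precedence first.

By class of mission: Marchetti (Apostolic Nuncio); then Vasquez and Ivanova (Ambassador); then Sato and Achebe (High Commissioner); then Kowalski (Minister Plenipotentiary); then Andersen and Oyelaran (Minister Resident); then Drummond (Chargé d'affaires).
Vasquez and Ivanova are each not a regional dean, so the next rule applies.
Among Vasquez and Ivanova, by years accredited (lower first) (reversed rule for this group): Vasquez (23 years) before Ivanova (25 years).
Sato and Achebe are each Dean of a regional group, so the next rule applies.
Among Sato and Achebe, by years accredited (lower first) (reversed rule for this group): Sato (3 years) before Achebe (26 years).
Andersen and Oyelaran are each not a regional dean, so the next rule applies.
Among Andersen and Oyelaran, by years accredited (lower first) (reversed rule for this group): Andersen (9 years) before Oyelaran (27 years).
Full order: Marchetti, Vasquez, Ivanova, Sato, Achebe, Kowalski, Andersen, Oyelaran, Drummond.

Marchetti, Vasquez, Ivanova, Sato, Achebe, Kowalski, Andersen, Oyelaran, Drummond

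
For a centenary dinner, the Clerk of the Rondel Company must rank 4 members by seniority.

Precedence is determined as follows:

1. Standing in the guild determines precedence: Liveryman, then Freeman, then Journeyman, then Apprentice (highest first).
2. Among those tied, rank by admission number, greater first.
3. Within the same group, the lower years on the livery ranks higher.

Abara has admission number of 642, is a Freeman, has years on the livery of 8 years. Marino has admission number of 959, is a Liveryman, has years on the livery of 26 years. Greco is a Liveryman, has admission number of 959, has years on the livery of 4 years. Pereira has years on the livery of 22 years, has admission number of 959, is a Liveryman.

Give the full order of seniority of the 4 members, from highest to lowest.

By standing in the guild: Greco, Pereira and Marino (Liveryman); then Abara (Freeman).
Greco, Pereira and Marino all have admission number 959, so the next rule applies.
Among Greco, Pereira and Marino, by years on the livery (lower first): Greco (4 years) before Pereira (22 years) before Marino (26 years).
Full order: Greco, Pereira, Marino, Abara.

Greco, Pereira, Marino, Abara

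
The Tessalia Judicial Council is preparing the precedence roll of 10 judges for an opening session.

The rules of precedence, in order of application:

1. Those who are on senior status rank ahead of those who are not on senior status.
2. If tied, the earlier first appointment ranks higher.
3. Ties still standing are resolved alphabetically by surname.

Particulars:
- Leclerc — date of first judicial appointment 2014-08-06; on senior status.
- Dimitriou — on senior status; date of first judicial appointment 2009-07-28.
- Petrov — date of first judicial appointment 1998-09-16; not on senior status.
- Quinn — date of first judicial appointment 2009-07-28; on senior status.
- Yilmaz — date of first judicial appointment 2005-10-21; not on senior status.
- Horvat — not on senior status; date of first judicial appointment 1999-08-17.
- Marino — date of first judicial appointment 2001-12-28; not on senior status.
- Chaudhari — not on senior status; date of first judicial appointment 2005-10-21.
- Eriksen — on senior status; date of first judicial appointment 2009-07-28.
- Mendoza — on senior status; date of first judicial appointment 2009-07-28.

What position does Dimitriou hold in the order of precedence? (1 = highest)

By the first rule: Dimitriou, Eriksen, Mendoza, Quinn and Leclerc (each on senior status); then Petrov, Horvat, Marino, Chaudhari and Yilmaz (each not on senior status).
Among Dimitriou, Eriksen, Mendoza, Quinn and Leclerc, by date of first judicial appointment (earlier first): Dimitriou, Eriksen, Mendoza and Quinn (2009-07-28) before Leclerc (2014-08-06).
Among Dimitriou, Eriksen, Mendoza and Quinn, alphabetically by surname: Dimitriou before Eriksen before Mendoza before Quinn.
Among Petrov, Horvat, Marino, Chaudhari and Yilmaz, by date of first judicial appointment (earlier first): Petrov (1998-09-16) before Horvat (1999-08-17) before Marino (2001-12-28) before Chaudhari and Yilmaz (2005-10-21).
Among Chaudhari and Yilmaz, alphabetically by surname: Chaudhari before Yilmaz.
Order: Dimitriou, Eriksen, Mendoza, Quinn, Leclerc, Petrov, Horvat, Marino, Chaudhari, Yilmaz. So position 1.

1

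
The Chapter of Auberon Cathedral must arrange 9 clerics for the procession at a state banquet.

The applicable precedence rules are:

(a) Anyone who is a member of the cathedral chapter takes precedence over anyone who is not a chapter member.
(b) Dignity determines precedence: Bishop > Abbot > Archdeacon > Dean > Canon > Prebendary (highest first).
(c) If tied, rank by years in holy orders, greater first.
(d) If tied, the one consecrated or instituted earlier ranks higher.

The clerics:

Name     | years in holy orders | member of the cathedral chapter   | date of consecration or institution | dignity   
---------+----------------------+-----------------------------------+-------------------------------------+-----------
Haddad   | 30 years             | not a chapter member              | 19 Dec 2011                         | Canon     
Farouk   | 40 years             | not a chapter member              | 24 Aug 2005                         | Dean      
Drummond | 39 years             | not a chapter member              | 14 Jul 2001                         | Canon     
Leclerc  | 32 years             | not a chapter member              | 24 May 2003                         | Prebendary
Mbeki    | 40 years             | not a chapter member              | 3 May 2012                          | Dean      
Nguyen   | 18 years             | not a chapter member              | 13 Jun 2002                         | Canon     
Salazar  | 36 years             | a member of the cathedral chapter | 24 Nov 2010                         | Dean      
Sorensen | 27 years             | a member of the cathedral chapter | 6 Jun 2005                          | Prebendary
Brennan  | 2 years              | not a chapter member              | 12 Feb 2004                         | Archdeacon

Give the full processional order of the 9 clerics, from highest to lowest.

Salazar, Sorensen, Brennan, Farouk, Mbeki, Drummond, Haddad, Nguyen, Leclerc

By the first rule: Salazar and Sorensen (both a member of the cathedral chapter); then Brennan, Farouk, Mbeki, Drummond, Haddad, Nguyen and Leclerc (each not a chapter member).
Among Salazar and Sorensen, by dignity: Salazar (Dean) before Sorensen (Prebendary).
Among Brennan, Farouk, Mbeki, Drummond, Haddad, Nguyen and Leclerc, by dignity: Brennan (Archdeacon) before Farouk and Mbeki (Dean) before Drummond, Haddad and Nguyen (Canon) before Leclerc (Prebendary).
Farouk and Mbeki both have years in holy orders 40 years, so the next rule applies.
Among Farouk and Mbeki, by date of consecration or institution (earlier first): Farouk (24 Aug 2005) before Mbeki (3 May 2012).
Among Drummond, Haddad and Nguyen, by years in holy orders (higher first): Drummond (39 years) before Haddad (30 years) before Nguyen (18 years).
Full order: Salazar, Sorensen, Brennan, Farouk, Mbeki, Drummond, Haddad, Nguyen, Leclerc.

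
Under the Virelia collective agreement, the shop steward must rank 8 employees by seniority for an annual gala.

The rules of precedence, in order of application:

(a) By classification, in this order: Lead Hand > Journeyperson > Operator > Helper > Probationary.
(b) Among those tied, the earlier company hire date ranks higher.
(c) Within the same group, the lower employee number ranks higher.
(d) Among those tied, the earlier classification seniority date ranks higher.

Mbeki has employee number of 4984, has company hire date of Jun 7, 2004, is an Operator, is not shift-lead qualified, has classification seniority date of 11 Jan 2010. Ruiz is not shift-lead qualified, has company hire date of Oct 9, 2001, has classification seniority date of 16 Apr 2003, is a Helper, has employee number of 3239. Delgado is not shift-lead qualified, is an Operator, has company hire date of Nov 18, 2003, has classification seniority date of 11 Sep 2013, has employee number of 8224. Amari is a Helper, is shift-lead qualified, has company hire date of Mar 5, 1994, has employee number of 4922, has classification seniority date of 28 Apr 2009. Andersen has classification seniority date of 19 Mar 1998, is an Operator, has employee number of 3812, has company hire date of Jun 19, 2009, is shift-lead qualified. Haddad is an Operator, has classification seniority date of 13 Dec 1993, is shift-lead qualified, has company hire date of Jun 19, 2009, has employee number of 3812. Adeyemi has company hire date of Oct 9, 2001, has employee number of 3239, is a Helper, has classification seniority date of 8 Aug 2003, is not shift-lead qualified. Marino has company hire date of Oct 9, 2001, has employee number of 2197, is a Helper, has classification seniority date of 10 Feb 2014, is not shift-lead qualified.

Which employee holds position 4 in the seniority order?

Andersen

By classification: Delgado, Mbeki, Haddad and Andersen (Operator); then Amari, Marino, Ruiz and Adeyemi (Helper).
Among Delgado, Mbeki, Haddad and Andersen, by company hire date (earlier first): Delgado (Nov 18, 2003) before Mbeki (Jun 7, 2004) before Haddad and Andersen (Jun 19, 2009).
Haddad and Andersen both have employee number 3812, so the next rule applies.
Among Haddad and Andersen, by classification seniority date (earlier first): Haddad (13 Dec 1993) before Andersen (19 Mar 1998).
Among Amari, Marino, Ruiz and Adeyemi, by company hire date (earlier first): Amari (Mar 5, 1994) before Marino, Ruiz and Adeyemi (Oct 9, 2001).
Among Marino, Ruiz and Adeyemi, by employee number (lower first): Marino (2197) before Ruiz and Adeyemi (3239).
Among Ruiz and Adeyemi, by classification seniority date (earlier first): Ruiz (16 Apr 2003) before Adeyemi (8 Aug 2003).
Order: Delgado, Mbeki, Haddad, Andersen, Amari, Marino, Ruiz, Adeyemi.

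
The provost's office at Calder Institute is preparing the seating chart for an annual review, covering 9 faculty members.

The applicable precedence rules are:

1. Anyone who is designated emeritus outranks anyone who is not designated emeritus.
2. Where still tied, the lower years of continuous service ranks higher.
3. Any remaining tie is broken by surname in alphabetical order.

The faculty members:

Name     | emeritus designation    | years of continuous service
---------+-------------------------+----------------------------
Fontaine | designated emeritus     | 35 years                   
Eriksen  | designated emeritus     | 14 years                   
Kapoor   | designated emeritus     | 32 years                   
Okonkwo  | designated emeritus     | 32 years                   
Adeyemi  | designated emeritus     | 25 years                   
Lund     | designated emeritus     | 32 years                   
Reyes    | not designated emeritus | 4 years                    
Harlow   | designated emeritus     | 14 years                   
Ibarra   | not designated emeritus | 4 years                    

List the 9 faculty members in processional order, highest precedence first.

Eriksen, Harlow, Adeyemi, Kapoor, Lund, Okonkwo, Fontaine, Ibarra, Reyes

By the first rule: Eriksen, Harlow, Adeyemi, Kapoor, Lund, Okonkwo and Fontaine (each designated emeritus); then Ibarra and Reyes (both not designated emeritus).
Among Eriksen, Harlow, Adeyemi, Kapoor, Lund, Okonkwo and Fontaine, by years of continuous service (lower first): Eriksen and Harlow (14 years) before Adeyemi (25 years) before Kapoor, Lund and Okonkwo (32 years) before Fontaine (35 years).
Among Eriksen and Harlow, alphabetically by surname: Eriksen before Harlow.
Among Kapoor, Lund and Okonkwo, alphabetically by surname: Kapoor before Lund before Okonkwo.
Ibarra and Reyes both have years of continuous service 4 years, so the next rule applies.
Among Ibarra and Reyes, alphabetically by surname: Ibarra before Reyes.
Full order: Eriksen, Harlow, Adeyemi, Kapoor, Lund, Okonkwo, Fontaine, Ibarra, Reyes.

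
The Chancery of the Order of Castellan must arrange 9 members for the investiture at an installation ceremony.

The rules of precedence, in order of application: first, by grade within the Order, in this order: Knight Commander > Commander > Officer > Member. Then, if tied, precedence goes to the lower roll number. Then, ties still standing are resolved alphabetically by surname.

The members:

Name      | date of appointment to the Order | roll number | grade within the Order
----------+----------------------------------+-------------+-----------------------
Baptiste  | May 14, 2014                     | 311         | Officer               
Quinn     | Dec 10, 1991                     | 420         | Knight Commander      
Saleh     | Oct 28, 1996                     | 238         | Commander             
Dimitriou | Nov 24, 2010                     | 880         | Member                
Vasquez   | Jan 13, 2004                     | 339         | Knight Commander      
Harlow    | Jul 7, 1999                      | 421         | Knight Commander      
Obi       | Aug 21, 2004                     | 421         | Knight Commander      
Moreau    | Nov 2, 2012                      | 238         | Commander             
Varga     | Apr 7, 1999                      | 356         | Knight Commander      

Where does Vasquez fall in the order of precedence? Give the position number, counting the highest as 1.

1

By grade within the Order: Vasquez, Varga, Quinn, Harlow and Obi (Knight Commander); then Moreau and Saleh (Commander); then Baptiste (Officer); then Dimitriou (Member).
Among Vasquez, Varga, Quinn, Harlow and Obi, by roll number (lower first): Vasquez (339) before Varga (356) before Quinn (420) before Harlow and Obi (421).
Among Harlow and Obi, alphabetically by surname: Harlow before Obi.
Moreau and Saleh both have roll number 238, so the next rule applies.
Among Moreau and Saleh, alphabetically by surname: Moreau before Saleh.
Order: Vasquez, Varga, Quinn, Harlow, Obi, Moreau, Saleh, Baptiste, Dimitriou. So position 1.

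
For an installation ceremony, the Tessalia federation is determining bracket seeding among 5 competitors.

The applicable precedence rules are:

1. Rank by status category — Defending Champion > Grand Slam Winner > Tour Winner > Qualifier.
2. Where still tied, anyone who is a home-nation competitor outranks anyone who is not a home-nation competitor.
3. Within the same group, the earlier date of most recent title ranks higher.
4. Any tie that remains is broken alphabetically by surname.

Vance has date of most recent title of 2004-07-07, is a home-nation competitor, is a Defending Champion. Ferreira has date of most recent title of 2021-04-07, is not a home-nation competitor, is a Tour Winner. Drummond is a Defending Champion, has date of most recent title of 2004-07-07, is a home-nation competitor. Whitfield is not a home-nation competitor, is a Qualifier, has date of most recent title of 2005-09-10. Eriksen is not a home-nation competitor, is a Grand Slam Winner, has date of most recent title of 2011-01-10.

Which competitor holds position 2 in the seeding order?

Vance

By status category: Drummond and Vance (Defending Champion); then Eriksen (Grand Slam Winner); then Ferreira (Tour Winner); then Whitfield (Qualifier).
Drummond and Vance are each a home-nation competitor, so the next rule applies.
Drummond and Vance both have date of most recent title 2004-07-07, so the next rule applies.
Among Drummond and Vance, alphabetically by surname: Drummond before Vance.
Order: Drummond, Vance, Eriksen, Ferreira, Whitfield.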